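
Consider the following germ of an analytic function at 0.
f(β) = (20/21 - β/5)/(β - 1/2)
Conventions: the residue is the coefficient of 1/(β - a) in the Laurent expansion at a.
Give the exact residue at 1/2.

The residue is 179/210.

At the order-1 pole 1/2 set g(β) = (β - (1/2))*f(β) = 20/21 - β/5.
Simple pole: residue = g(a) at a = 1/2, which is 179/210.


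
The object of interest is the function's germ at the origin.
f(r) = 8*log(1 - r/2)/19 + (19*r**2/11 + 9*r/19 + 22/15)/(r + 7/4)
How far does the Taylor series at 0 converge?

Denominator factor (r + 7/4): pole of order 1 at -7/4, modulus 7/4.
Branch term (8/19)*log(1 - r/(2)): its argument vanishes at r = 2, a logarithmic branch point, modulus 2.
The radius of convergence is the smallest modulus among the singular points: 7/4.

The radius of convergence is 7/4.


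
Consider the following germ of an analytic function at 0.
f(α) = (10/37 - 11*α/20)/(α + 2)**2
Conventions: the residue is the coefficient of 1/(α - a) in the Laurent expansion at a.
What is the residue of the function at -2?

The residue is -11/20.

At the order-2 pole -2 set g(α) = (α - (-2))^2*f(α) = 10/37 - 11*α/20.
Order-2 pole: residue = g'(a); g'(-2) = -11/20, so the residue is -11/20.


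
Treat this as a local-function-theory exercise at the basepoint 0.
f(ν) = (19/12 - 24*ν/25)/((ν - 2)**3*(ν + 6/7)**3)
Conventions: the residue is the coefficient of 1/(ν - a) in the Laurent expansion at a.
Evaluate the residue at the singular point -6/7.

At the order-3 pole -6/7 set g(ν) = (ν - (-6/7))^3*f(ν) = (19/12 - 24*ν/25)/(ν - 2)**3.
Order-3 pole: residue = g''(a)/2; g''(-6/7) = -5217373/80000000, so the residue is -5217373/160000000.

The residue is -5217373/160000000.


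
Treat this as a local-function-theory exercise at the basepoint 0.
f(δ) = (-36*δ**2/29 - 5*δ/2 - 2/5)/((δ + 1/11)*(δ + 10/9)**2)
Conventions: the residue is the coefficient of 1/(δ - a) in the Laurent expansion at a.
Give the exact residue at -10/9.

At the order-2 pole -10/9 set g(δ) = (δ - (-10/9))^2*f(δ) = (-36*δ**2/29 - 5*δ/2 - 2/5)/(δ + 1/11).
Order-2 pole: residue = g'(a); g'(-10/9) = -3152259/2958290, so the residue is -3152259/2958290.

The residue is -3152259/2958290.


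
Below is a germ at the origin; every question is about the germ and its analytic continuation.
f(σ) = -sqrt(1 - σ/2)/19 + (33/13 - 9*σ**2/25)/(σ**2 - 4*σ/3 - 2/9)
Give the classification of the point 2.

The point is an algebraic (square-root) branch point.

The term (-1/19)*sqrt(1 - σ/(2)) has argument 1 - 2/(2) = 0 at 2: a square-root (algebraic, two-sheeted) branch point; the remaining terms are analytic or single-valued there.


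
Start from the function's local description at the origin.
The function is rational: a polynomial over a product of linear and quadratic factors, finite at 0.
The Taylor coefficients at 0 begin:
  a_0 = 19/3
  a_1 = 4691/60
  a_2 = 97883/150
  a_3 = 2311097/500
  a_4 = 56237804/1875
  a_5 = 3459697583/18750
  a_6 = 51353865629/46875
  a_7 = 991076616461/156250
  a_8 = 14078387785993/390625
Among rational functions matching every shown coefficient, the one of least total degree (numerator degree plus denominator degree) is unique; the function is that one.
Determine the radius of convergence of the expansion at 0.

The radius of convergence is 1/5.

No rational of total degree below 7 reproduces all 9 coefficients; solving the [1/6] Pade equations on them gives f(w) = (19/3 - 7*w/20)/((w - 1/5)**2*(w**2 + 6*w - 5)**2), whose expansion matches every shown term.
Denominator factor (w**2 + 6*w - 5)^2: discriminant 56, real irrational roots -3 + sqrt(14) and -3 - sqrt(14); poles of order 2, moduli -3 + sqrt(14) and 3 + sqrt(14).
Denominator factor (w - 1/5)^2: pole of order 2 at 1/5, modulus 1/5.
The radius of convergence is the smallest modulus among the singular points: 1/5.


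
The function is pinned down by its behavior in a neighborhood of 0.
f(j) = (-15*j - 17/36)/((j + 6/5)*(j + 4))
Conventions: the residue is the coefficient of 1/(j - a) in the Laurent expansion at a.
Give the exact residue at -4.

At the order-1 pole -4 set g(j) = (j - (-4))*f(j) = (-15*j - 17/36)/(j + 6/5).
Simple pole: residue = g(a) at a = -4, which is -10715/504.

The residue is -10715/504.


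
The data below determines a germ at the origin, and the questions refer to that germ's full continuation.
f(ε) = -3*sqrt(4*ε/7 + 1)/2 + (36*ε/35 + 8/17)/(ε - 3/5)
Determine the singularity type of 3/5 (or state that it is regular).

The denominator factor ε - 3/5 vanishes at 3/5 and appears to the power 1; the numerator there equals 3236/2975, nonzero, and no other factor vanishes.
The branch terms are analytic at this point.
Hence a pole whose order is the multiplicity, 1.

The point is a pole of order 1.


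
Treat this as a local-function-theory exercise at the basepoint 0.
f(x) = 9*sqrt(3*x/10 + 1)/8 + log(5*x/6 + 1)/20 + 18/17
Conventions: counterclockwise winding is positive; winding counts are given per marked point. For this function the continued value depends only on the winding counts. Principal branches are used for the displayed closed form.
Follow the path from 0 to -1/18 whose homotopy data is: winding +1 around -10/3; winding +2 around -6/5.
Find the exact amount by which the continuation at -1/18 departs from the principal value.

Continued minus principal equals (-(3/40)*sqrt(885)) + ((1/5)*pi)*i.

The rational part is single-valued and drops out of the difference; each branch term changes only by its own monodromy.
(9/8)*sqrt(1 - x/(-10/3)): winding +1 is odd, the square root flips sign, contributing -2*(9/8)*sqrt(1 - (-1/18)/(-10/3)) = -2*(9/8)*sqrt(59/60) = -(3/40)*sqrt(885).
(1/20)*log(1 - x/(-6/5)): each positive loop around -6/5 adds 2*pi*i to the log, so winding +2 contributes (1/20)*(2)*2*pi*i = (1/5)*pi*i.
Summing the contributions at x = -1/18 gives (-(3/40)*sqrt(885)) + ((1/5)*pi)*i.


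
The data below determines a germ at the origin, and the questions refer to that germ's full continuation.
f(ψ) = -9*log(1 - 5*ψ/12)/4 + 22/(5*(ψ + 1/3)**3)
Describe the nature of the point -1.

Denominator factors: ψ + 1/3 = -2/3 at ψ = -1 — none vanishes.
Branch term log(1 - ψ/(12/5)): argument at -1 is 17/12, nonzero, so -1 is not its branch point (a point on a principal cut is still regular for the continued germ).
So the germ continues analytically to -1.

The point is a regular point.


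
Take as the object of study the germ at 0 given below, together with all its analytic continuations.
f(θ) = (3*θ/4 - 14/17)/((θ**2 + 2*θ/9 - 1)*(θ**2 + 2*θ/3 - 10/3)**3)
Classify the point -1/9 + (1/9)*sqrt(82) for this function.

The point is a pole of order 1.

The denominator factor θ**2 + 2*θ/9 - 1 vanishes at -1/9 + (1/9)*sqrt(82) and appears to the power 1; the numerator there equals -185/204 + (1/12)*sqrt(82), nonzero, and no other factor vanishes.
Hence a pole whose order is the multiplicity, 1.


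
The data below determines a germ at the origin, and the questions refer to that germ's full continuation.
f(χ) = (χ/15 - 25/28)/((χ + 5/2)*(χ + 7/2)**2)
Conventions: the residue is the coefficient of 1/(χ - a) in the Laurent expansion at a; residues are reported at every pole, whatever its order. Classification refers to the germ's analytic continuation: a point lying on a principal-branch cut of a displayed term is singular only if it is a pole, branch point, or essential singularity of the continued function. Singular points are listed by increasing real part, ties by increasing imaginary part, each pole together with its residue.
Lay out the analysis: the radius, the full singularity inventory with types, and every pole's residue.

Denominator factor (χ + 5/2): pole of order 1 at -5/2, modulus 5/2.
Denominator factor (χ + 7/2)^2: pole of order 2 at -7/2, modulus 7/2.
The radius of convergence is the smallest modulus among the singular points: 5/2.
At the order-2 pole -7/2 set g(χ) = (χ - (-7/2))^2*f(χ) = (χ/15 - 25/28)/(χ + 5/2).
Order-2 pole: residue = g'(a); g'(-7/2) = 89/84, so the residue is 89/84.
At the order-1 pole -5/2 set g(χ) = (χ - (-5/2))*f(χ) = (χ/15 - 25/28)/(χ + 7/2)**2.
Simple pole: residue = g(a) at a = -5/2, which is -89/84.
List the singular points by increasing real part (a conjugate pair: the negative imaginary part first).

Radius of convergence at 0: 5/2.
At -7/2: a pole of order 2; residue 89/84.
At -5/2: a pole of order 1; residue -89/84.


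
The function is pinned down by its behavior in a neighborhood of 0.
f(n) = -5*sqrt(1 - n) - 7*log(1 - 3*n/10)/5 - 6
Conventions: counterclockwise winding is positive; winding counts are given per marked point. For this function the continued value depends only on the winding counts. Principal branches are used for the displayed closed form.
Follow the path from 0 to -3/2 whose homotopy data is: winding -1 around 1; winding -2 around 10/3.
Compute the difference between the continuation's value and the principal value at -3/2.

The rational part is single-valued and drops out of the difference; each branch term changes only by its own monodromy.
(-7/5)*log(1 - n/(10/3)): each positive loop around 10/3 adds 2*pi*i to the log, so winding -2 contributes (-7/5)*(-2)*2*pi*i = (28/5)*pi*i.
(-5)*sqrt(1 - n/(1)): winding -1 is odd, the square root flips sign, contributing -2*(-5)*sqrt(1 - (-3/2)/(1)) = -2*(-5)*sqrt(5/2) = (5)*sqrt(10).
Summing the contributions at n = -3/2 gives ((5)*sqrt(10)) + ((28/5)*pi)*i.

Continued minus principal equals ((5)*sqrt(10)) + ((28/5)*pi)*i.


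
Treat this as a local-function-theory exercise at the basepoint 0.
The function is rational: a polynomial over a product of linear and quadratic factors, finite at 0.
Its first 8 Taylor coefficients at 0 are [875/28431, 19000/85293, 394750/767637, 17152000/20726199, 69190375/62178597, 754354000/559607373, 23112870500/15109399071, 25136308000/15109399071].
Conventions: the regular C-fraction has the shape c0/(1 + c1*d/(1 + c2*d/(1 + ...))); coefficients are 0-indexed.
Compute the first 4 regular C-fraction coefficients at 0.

The regular C-fraction coefficients are [875/28431, -152/21, 23603/4788, -15858605/48433356].

Taylor coefficients (read off): a_0 = 875/28431, a_1 = 19000/85293, a_2 = 394750/767637, a_3 = 17152000/20726199.
c0 = a_0 = 875/28431. Peel one level at a time: if S = 1 + c*d/S' with S'(0) = 1, then c is the d-coefficient of S and S' = c*d/(S - 1).
S_1 = c0/f = 1 + (-152/21)*d + (47206/1323)*d^2 + ...; c1 = -152/21.
S_2 = c1*d/(S_1 - 1) = 1 + (23603/4788)*d + (2265515/1403568)*d^2 + ...; c2 = 23603/4788.
S_3 = c2*d/(S_2 - 1) = 1 + (-15858605/48433356)*d + ...; c3 = -15858605/48433356.


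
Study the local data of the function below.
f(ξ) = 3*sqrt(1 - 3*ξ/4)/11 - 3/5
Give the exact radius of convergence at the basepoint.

Branch term (3/11)*sqrt(1 - ξ/(4/3)): its argument vanishes at ξ = 4/3, a square-root branch point, modulus 4/3.
The radius of convergence is the smallest modulus among the singular points: 4/3.

The radius of convergence is 4/3.


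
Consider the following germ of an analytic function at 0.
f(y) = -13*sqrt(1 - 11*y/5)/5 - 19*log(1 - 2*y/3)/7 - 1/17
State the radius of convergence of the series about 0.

The radius of convergence is 5/11.

Branch term (-19/7)*log(1 - y/(3/2)): its argument vanishes at y = 3/2, a logarithmic branch point, modulus 3/2.
Branch term (-13/5)*sqrt(1 - y/(5/11)): its argument vanishes at y = 5/11, a square-root branch point, modulus 5/11.
The radius of convergence is the smallest modulus among the singular points: 5/11.


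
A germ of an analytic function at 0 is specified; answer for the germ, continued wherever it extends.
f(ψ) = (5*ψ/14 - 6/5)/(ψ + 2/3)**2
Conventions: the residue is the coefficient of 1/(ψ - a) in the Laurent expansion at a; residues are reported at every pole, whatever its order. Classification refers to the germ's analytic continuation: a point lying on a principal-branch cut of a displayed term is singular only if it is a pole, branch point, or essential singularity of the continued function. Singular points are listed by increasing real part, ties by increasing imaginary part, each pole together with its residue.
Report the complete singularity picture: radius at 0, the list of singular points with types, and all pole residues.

Denominator factor (ψ + 2/3)^2: pole of order 2 at -2/3, modulus 2/3.
The radius of convergence is the smallest modulus among the singular points: 2/3.
At the order-2 pole -2/3 set g(ψ) = (ψ - (-2/3))^2*f(ψ) = 5*ψ/14 - 6/5.
Order-2 pole: residue = g'(a); g'(-2/3) = 5/14, so the residue is 5/14.

Radius of convergence at 0: 2/3.
At -2/3: a pole of order 2; residue 5/14.


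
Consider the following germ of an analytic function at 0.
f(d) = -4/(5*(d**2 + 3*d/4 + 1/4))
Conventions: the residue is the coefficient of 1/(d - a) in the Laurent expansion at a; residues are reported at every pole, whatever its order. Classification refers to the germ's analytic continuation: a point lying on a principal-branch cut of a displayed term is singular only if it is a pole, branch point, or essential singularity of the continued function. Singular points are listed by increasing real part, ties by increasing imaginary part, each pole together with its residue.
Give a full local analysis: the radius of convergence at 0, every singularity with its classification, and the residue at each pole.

Radius of convergence at 0: 1/2.
At (-3/8) - ((1/8)*sqrt(7))*i: a pole of order 1; residue -((16/35)*sqrt(7))*i.
At (-3/8) + ((1/8)*sqrt(7))*i: a pole of order 1; residue ((16/35)*sqrt(7))*i.

Denominator factor (d**2 + 3*d/4 + 1/4): discriminant -7/16, complex-conjugate roots (-3/8) + ((1/8)*sqrt(7))*i and (-3/8) - ((1/8)*sqrt(7))*i; poles of order 1, moduli 1/2 and 1/2.
The radius of convergence is the smallest modulus among the singular points: 1/2.
The factor d**2 + 3*d/4 + 1/4 splits as (d - a)(d - a') with a = (-3/8) - ((1/8)*sqrt(7))*i, a' = (-3/8) + ((1/8)*sqrt(7))*i. At the order-1 pole a set g(d) = (d - a)*f(d) = [-4/5] / (d - a').
Simple pole: residue = g(a) at a = (-3/8) - ((1/8)*sqrt(7))*i, which is -((16/35)*sqrt(7))*i.
The factor d**2 + 3*d/4 + 1/4 splits as (d - a)(d - a') with a = (-3/8) + ((1/8)*sqrt(7))*i, a' = (-3/8) - ((1/8)*sqrt(7))*i. At the order-1 pole a set g(d) = (d - a)*f(d) = [-4/5] / (d - a').
Simple pole: residue = g(a) at a = (-3/8) + ((1/8)*sqrt(7))*i, which is ((16/35)*sqrt(7))*i.
List the singular points by increasing real part (a conjugate pair: the negative imaginary part first).


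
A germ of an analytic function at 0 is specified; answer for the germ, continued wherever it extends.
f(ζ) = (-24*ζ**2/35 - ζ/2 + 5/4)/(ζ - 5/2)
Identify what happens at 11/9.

The point is a regular point.

Denominator factors: ζ - 5/2 = -23/18 at ζ = 11/9 — none vanishes.
So the germ continues analytically to 11/9.


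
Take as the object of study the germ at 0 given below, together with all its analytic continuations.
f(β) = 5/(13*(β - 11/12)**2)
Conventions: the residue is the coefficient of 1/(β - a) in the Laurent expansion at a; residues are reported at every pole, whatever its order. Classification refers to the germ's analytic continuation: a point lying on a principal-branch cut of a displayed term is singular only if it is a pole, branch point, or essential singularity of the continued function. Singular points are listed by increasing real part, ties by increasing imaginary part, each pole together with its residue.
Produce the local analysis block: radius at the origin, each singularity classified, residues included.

Radius of convergence at 0: 11/12.
At 11/12: a pole of order 2; residue 0.

Denominator factor (β - 11/12)^2: pole of order 2 at 11/12, modulus 11/12.
The radius of convergence is the smallest modulus among the singular points: 11/12.
At the order-2 pole 11/12 set g(β) = (β - (11/12))^2*f(β) = 5/13.
Order-2 pole: residue = g'(a); g'(11/12) = 0, so the residue is 0.


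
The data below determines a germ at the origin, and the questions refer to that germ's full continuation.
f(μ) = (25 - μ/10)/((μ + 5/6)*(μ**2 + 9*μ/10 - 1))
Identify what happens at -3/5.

Denominator factors: μ + 5/6 = 7/30 at μ = -3/5; μ**2 + 9*μ/10 - 1 = -59/50 at μ = -3/5 — none vanishes.
So the germ continues analytically to -3/5.

The point is a regular point.


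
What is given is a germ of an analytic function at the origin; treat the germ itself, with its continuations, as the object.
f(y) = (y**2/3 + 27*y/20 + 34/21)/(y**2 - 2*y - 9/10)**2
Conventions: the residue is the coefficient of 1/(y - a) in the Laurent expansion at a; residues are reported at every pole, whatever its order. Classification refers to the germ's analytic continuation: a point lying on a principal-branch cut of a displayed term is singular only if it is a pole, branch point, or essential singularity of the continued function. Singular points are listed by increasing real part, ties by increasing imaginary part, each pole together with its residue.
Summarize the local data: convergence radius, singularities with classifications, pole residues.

Radius of convergence at 0: -1 + (1/10)*sqrt(190).
At 1 - (1/10)*sqrt(190): a pole of order 2; residue (59/3192)*sqrt(190).
At 1 + (1/10)*sqrt(190): a pole of order 2; residue -(59/3192)*sqrt(190).

Denominator factor (y**2 - 2*y - 9/10)^2: discriminant 38/5, real irrational roots 1 + (1/10)*sqrt(190) and 1 - (1/10)*sqrt(190); poles of order 2, moduli 1 + (1/10)*sqrt(190) and -1 + (1/10)*sqrt(190).
The radius of convergence is the smallest modulus among the singular points: -1 + (1/10)*sqrt(190).
The factor y**2 - 2*y - 9/10 splits as (y - a)(y - a') with a = 1 - (1/10)*sqrt(190), a' = 1 + (1/10)*sqrt(190). At the order-2 pole a set g(y) = (y - a)^2*f(y) = [y**2/3 + 27*y/20 + 34/21] / (y - a')^2.
Order-2 pole: residue = g'(a); g'(1 - (1/10)*sqrt(190)) = (59/3192)*sqrt(190), so the residue is (59/3192)*sqrt(190).
The factor y**2 - 2*y - 9/10 splits as (y - a)(y - a') with a = 1 + (1/10)*sqrt(190), a' = 1 - (1/10)*sqrt(190). At the order-2 pole a set g(y) = (y - a)^2*f(y) = [y**2/3 + 27*y/20 + 34/21] / (y - a')^2.
Order-2 pole: residue = g'(a); g'(1 + (1/10)*sqrt(190)) = -(59/3192)*sqrt(190), so the residue is -(59/3192)*sqrt(190).
List the singular points by increasing real part (a conjugate pair: the negative imaginary part first).


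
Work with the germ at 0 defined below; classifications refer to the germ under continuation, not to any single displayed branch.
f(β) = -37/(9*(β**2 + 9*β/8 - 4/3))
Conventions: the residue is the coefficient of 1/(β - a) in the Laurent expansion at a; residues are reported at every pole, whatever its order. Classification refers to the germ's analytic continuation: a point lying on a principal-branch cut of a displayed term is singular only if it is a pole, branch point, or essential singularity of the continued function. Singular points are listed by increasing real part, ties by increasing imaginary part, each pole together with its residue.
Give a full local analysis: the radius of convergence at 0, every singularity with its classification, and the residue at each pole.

Denominator factor (β**2 + 9*β/8 - 4/3): discriminant 1267/192, real irrational roots -9/16 + (1/48)*sqrt(3801) and -9/16 - (1/48)*sqrt(3801); poles of order 1, moduli -9/16 + (1/48)*sqrt(3801) and 9/16 + (1/48)*sqrt(3801).
The radius of convergence is the smallest modulus among the singular points: -9/16 + (1/48)*sqrt(3801).
The factor β**2 + 9*β/8 - 4/3 splits as (β - a)(β - a') with a = -9/16 - (1/48)*sqrt(3801), a' = -9/16 + (1/48)*sqrt(3801). At the order-1 pole a set g(β) = (β - a)*f(β) = [-37/9] / (β - a').
Simple pole: residue = g(a) at a = -9/16 - (1/48)*sqrt(3801), which is (296/11403)*sqrt(3801).
The factor β**2 + 9*β/8 - 4/3 splits as (β - a)(β - a') with a = -9/16 + (1/48)*sqrt(3801), a' = -9/16 - (1/48)*sqrt(3801). At the order-1 pole a set g(β) = (β - a)*f(β) = [-37/9] / (β - a').
Simple pole: residue = g(a) at a = -9/16 + (1/48)*sqrt(3801), which is -(296/11403)*sqrt(3801).
List the singular points by increasing real part (a conjugate pair: the negative imaginary part first).

Radius of convergence at 0: -9/16 + (1/48)*sqrt(3801).
At -9/16 - (1/48)*sqrt(3801): a pole of order 1; residue (296/11403)*sqrt(3801).
At -9/16 + (1/48)*sqrt(3801): a pole of order 1; residue -(296/11403)*sqrt(3801).


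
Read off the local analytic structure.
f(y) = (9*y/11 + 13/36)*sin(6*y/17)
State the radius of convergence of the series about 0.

The factor sin(6*y/17) is entire and contributes no finite singular point.
The polynomial part has no poles.
No finite singular points: the Taylor series at 0 converges everywhere.

The radius of convergence is infinite.


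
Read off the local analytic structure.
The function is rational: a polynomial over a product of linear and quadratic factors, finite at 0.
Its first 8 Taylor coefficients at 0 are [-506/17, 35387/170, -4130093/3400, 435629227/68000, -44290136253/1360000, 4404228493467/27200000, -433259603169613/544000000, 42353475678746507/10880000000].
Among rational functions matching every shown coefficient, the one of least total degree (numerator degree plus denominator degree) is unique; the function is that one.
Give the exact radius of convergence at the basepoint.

The radius of convergence is -1/5 + (1/20)*sqrt(66).

No rational of total degree below 4 reproduces all 8 coefficients; solving the [1/3] Pade equations on them gives f(w) = (23/17 - 24*w/17)/((w + 4/11)*(w**2 - 2*w/5 - 1/8)), whose expansion matches every shown term.
Denominator factor (w**2 - 2*w/5 - 1/8): discriminant 33/50, real irrational roots 1/5 + (1/20)*sqrt(66) and 1/5 - (1/20)*sqrt(66); poles of order 1, moduli 1/5 + (1/20)*sqrt(66) and -1/5 + (1/20)*sqrt(66).
Denominator factor (w + 4/11): pole of order 1 at -4/11, modulus 4/11.
The radius of convergence is the smallest modulus among the singular points: -1/5 + (1/20)*sqrt(66).


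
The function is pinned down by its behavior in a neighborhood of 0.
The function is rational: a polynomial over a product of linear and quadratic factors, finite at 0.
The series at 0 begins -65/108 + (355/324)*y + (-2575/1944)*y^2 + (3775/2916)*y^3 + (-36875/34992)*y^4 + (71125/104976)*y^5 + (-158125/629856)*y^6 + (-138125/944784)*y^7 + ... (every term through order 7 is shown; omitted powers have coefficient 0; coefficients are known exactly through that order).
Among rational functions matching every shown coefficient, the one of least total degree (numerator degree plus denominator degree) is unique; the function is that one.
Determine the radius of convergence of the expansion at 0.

No rational of total degree below 3 reproduces all 8 coefficients; solving the [1/2] Pade equations on them gives f(y) = (y/9 - 13/18)/(y**2 + 2*y + 6/5), whose expansion matches every shown term.
Denominator factor (y**2 + 2*y + 6/5): discriminant -4/5, complex-conjugate roots (-1) + ((1/5)*sqrt(5))*i and (-1) - ((1/5)*sqrt(5))*i; poles of order 1, moduli (1/5)*sqrt(30) and (1/5)*sqrt(30).
The radius of convergence is the smallest modulus among the singular points: (1/5)*sqrt(30).

The radius of convergence is (1/5)*sqrt(30).


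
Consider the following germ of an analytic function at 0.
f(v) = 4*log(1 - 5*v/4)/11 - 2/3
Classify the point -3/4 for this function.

There is no denominator, hence no pole anywhere.
Branch term log(1 - v/(4/5)): argument at -3/4 is 31/16, nonzero, so -3/4 is not its branch point (a point on a principal cut is still regular for the continued germ).
So the germ continues analytically to -3/4.

The point is a regular point.


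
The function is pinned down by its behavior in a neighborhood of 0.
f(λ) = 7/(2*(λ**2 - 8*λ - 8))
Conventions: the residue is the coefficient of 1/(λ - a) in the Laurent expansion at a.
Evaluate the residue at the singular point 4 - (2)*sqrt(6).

The factor λ**2 - 8*λ - 8 splits as (λ - a)(λ - a') with a = 4 - (2)*sqrt(6), a' = 4 + (2)*sqrt(6). At the order-1 pole a set g(λ) = (λ - a)*f(λ) = [7/2] / (λ - a').
Simple pole: residue = g(a) at a = 4 - (2)*sqrt(6), which is -(7/48)*sqrt(6).

The residue is -(7/48)*sqrt(6).


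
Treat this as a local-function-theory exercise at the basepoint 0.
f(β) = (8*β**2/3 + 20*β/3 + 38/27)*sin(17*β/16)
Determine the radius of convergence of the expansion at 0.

The radius of convergence is infinite.

The factor sin(17*β/16) is entire and contributes no finite singular point.
The polynomial part has no poles.
No finite singular points: the Taylor series at 0 converges everywhere.


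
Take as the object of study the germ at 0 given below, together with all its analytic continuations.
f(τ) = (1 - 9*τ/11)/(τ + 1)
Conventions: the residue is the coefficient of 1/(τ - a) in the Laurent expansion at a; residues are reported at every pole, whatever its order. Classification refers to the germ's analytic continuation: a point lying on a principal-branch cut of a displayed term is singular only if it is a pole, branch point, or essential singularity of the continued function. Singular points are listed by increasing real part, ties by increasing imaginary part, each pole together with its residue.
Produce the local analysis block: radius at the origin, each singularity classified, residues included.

Radius of convergence at 0: 1.
At -1: a pole of order 1; residue 20/11.

Denominator factor (τ + 1): pole of order 1 at -1, modulus 1.
The radius of convergence is the smallest modulus among the singular points: 1.
At the order-1 pole -1 set g(τ) = (τ - (-1))*f(τ) = 1 - 9*τ/11.
Simple pole: residue = g(a) at a = -1, which is 20/11.


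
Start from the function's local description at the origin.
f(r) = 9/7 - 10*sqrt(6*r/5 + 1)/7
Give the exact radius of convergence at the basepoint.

The radius of convergence is 5/6.

Branch term (-10/7)*sqrt(1 - r/(-5/6)): its argument vanishes at r = -5/6, a square-root branch point, modulus 5/6.
The radius of convergence is the smallest modulus among the singular points: 5/6.


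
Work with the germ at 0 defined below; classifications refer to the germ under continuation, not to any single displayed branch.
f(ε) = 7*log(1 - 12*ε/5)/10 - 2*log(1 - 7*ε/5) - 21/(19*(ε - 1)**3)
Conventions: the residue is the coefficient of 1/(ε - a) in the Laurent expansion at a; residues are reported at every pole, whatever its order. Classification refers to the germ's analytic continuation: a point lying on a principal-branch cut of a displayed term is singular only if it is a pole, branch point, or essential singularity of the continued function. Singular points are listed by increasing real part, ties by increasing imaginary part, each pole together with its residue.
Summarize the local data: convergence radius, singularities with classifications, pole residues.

Denominator factor (ε - 1)^3: pole of order 3 at 1, modulus 1.
Branch term (-2)*log(1 - ε/(5/7)): its argument vanishes at ε = 5/7, a logarithmic branch point, modulus 5/7.
Branch term (7/10)*log(1 - ε/(5/12)): its argument vanishes at ε = 5/12, a logarithmic branch point, modulus 5/12.
The radius of convergence is the smallest modulus among the singular points: 5/12.
The branch terms are analytic at 1 and contribute nothing to the residue; only the rational part matters.
At the order-3 pole 1 set g(ε) = (ε - (1))^3*(rational part) = -21/19.
Order-3 pole: residue = g''(a)/2; g''(1) = 0, so the residue is 0.
List the singular points by increasing real part (a conjugate pair: the negative imaginary part first).

Radius of convergence at 0: 5/12.
At 5/12: a logarithmic branch point.
At 5/7: a logarithmic branch point.
At 1: a pole of order 3; residue 0.


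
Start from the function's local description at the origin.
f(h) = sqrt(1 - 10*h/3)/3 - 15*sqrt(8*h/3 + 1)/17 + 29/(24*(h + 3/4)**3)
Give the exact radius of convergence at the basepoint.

The radius of convergence is 3/10.

Denominator factor (h + 3/4)^3: pole of order 3 at -3/4, modulus 3/4.
Branch term (-15/17)*sqrt(1 - h/(-3/8)): its argument vanishes at h = -3/8, a square-root branch point, modulus 3/8.
Branch term (1/3)*sqrt(1 - h/(3/10)): its argument vanishes at h = 3/10, a square-root branch point, modulus 3/10.
The radius of convergence is the smallest modulus among the singular points: 3/10.


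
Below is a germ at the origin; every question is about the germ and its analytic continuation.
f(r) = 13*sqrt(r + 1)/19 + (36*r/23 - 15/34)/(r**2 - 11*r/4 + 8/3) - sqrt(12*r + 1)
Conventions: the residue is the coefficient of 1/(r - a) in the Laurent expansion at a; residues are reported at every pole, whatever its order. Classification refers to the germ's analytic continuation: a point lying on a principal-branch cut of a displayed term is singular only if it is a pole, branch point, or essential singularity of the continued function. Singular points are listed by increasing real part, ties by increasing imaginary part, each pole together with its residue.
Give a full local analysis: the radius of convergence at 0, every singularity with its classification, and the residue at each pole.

Denominator factor (r**2 - 11*r/4 + 8/3): discriminant -149/48, complex-conjugate roots (11/8) + ((1/24)*sqrt(447))*i and (11/8) - ((1/24)*sqrt(447))*i; poles of order 1, moduli (2/3)*sqrt(6) and (2/3)*sqrt(6).
Branch term (13/19)*sqrt(1 - r/(-1)): its argument vanishes at r = -1, a square-root branch point, modulus 1.
Branch term (-1)*sqrt(1 - r/(-1/12)): its argument vanishes at r = -1/12, a square-root branch point, modulus 1/12.
The radius of convergence is the smallest modulus among the singular points: 1/12.
The branch terms are analytic at (11/8) - ((1/24)*sqrt(447))*i and contribute nothing to the residue; only the rational part matters.
The factor r**2 - 11*r/4 + 8/3 splits as (r - a)(r - a') with a = (11/8) - ((1/24)*sqrt(447))*i, a' = (11/8) + ((1/24)*sqrt(447))*i. At the order-1 pole a set g(r) = (r - a)*(rational part) = [36*r/23 - 15/34] / (r - a').
Simple pole: residue = g(a) at a = (11/8) - ((1/24)*sqrt(447))*i, which is (18/23) + ((2676/58259)*sqrt(447))*i.
The branch terms are analytic at (11/8) + ((1/24)*sqrt(447))*i and contribute nothing to the residue; only the rational part matters.
The factor r**2 - 11*r/4 + 8/3 splits as (r - a)(r - a') with a = (11/8) + ((1/24)*sqrt(447))*i, a' = (11/8) - ((1/24)*sqrt(447))*i. At the order-1 pole a set g(r) = (r - a)*(rational part) = [36*r/23 - 15/34] / (r - a').
Simple pole: residue = g(a) at a = (11/8) + ((1/24)*sqrt(447))*i, which is (18/23) - ((2676/58259)*sqrt(447))*i.
List the singular points by increasing real part (a conjugate pair: the negative imaginary part first).

Radius of convergence at 0: 1/12.
At -1: an algebraic (square-root) branch point.
At -1/12: an algebraic (square-root) branch point.
At (11/8) - ((1/24)*sqrt(447))*i: a pole of order 1; residue (18/23) + ((2676/58259)*sqrt(447))*i.
At (11/8) + ((1/24)*sqrt(447))*i: a pole of order 1; residue (18/23) - ((2676/58259)*sqrt(447))*i.


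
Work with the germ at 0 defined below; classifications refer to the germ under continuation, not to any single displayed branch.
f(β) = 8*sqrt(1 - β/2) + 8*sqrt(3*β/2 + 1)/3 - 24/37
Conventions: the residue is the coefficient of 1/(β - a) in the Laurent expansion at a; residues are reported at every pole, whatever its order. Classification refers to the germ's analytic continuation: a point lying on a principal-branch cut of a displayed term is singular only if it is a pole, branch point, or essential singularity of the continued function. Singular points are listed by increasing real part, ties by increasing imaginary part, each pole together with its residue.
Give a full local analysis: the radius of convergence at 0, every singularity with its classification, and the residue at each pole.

Branch term (8)*sqrt(1 - β/(2)): its argument vanishes at β = 2, a square-root branch point, modulus 2.
Branch term (8/3)*sqrt(1 - β/(-2/3)): its argument vanishes at β = -2/3, a square-root branch point, modulus 2/3.
The radius of convergence is the smallest modulus among the singular points: 2/3.
List the singular points by increasing real part (a conjugate pair: the negative imaginary part first).

Radius of convergence at 0: 2/3.
At -2/3: an algebraic (square-root) branch point.
At 2: an algebraic (square-root) branch point.


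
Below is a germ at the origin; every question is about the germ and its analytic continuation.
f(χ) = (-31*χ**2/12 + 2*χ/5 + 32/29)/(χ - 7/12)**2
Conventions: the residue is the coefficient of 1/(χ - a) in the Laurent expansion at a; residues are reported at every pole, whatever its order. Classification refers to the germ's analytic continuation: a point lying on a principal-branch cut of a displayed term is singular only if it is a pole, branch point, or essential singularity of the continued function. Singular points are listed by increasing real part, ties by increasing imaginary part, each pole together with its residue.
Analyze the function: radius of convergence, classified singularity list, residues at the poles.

Radius of convergence at 0: 7/12.
At 7/12: a pole of order 2; residue -941/360.

Denominator factor (χ - 7/12)^2: pole of order 2 at 7/12, modulus 7/12.
The radius of convergence is the smallest modulus among the singular points: 7/12.
At the order-2 pole 7/12 set g(χ) = (χ - (7/12))^2*f(χ) = -31*χ**2/12 + 2*χ/5 + 32/29.
Order-2 pole: residue = g'(a); g'(7/12) = -941/360, so the residue is -941/360.


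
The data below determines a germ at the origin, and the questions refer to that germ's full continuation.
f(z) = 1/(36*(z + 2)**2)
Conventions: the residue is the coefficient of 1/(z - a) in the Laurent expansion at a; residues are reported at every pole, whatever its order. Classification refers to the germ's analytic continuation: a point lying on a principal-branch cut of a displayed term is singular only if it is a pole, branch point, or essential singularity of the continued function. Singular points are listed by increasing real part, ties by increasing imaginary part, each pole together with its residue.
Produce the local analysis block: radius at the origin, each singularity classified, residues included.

Radius of convergence at 0: 2.
At -2: a pole of order 2; residue 0.

Denominator factor (z + 2)^2: pole of order 2 at -2, modulus 2.
The radius of convergence is the smallest modulus among the singular points: 2.
At the order-2 pole -2 set g(z) = (z - (-2))^2*f(z) = 1/36.
Order-2 pole: residue = g'(a); g'(-2) = 0, so the residue is 0.


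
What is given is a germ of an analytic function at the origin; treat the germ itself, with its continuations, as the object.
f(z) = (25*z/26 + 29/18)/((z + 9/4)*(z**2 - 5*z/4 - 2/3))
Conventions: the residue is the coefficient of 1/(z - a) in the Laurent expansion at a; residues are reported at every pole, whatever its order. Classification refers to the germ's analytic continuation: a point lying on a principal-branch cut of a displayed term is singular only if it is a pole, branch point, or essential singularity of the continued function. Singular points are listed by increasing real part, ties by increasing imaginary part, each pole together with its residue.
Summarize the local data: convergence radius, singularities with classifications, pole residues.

Radius of convergence at 0: -5/8 + (1/24)*sqrt(609).
At -9/4: a pole of order 1; residue -517/6747.
At 5/8 - (1/24)*sqrt(609): a pole of order 1; residue 517/13494 - (40009/2739282)*sqrt(609).
At 5/8 + (1/24)*sqrt(609): a pole of order 1; residue 517/13494 + (40009/2739282)*sqrt(609).


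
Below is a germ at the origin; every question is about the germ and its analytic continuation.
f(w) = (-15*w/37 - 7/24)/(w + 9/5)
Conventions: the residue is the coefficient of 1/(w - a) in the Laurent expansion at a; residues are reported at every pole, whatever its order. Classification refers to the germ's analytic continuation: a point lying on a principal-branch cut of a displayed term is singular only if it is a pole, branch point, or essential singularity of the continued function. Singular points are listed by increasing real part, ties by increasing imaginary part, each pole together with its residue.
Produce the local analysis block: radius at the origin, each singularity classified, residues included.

Denominator factor (w + 9/5): pole of order 1 at -9/5, modulus 9/5.
The radius of convergence is the smallest modulus among the singular points: 9/5.
At the order-1 pole -9/5 set g(w) = (w - (-9/5))*f(w) = -15*w/37 - 7/24.
Simple pole: residue = g(a) at a = -9/5, which is 389/888.

Radius of convergence at 0: 9/5.
At -9/5: a pole of order 1; residue 389/888.


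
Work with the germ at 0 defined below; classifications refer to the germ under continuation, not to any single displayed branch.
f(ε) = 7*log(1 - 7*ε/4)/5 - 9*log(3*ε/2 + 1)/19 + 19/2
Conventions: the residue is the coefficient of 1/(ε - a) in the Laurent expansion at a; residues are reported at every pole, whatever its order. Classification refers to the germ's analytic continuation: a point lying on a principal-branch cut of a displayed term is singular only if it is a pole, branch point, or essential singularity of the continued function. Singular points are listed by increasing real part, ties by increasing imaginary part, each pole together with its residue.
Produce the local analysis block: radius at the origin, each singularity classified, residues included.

Radius of convergence at 0: 4/7.
At -2/3: a logarithmic branch point.
At 4/7: a logarithmic branch point.

Branch term (7/5)*log(1 - ε/(4/7)): its argument vanishes at ε = 4/7, a logarithmic branch point, modulus 4/7.
Branch term (-9/19)*log(1 - ε/(-2/3)): its argument vanishes at ε = -2/3, a logarithmic branch point, modulus 2/3.
The radius of convergence is the smallest modulus among the singular points: 4/7.
List the singular points by increasing real part (a conjugate pair: the negative imaginary part first).


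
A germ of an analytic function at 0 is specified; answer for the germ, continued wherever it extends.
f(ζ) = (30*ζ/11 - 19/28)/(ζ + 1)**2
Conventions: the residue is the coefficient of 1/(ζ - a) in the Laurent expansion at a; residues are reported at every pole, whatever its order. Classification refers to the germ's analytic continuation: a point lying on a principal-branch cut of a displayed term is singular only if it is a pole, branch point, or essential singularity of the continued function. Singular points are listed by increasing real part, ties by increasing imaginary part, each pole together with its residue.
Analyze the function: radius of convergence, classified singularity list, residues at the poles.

Denominator factor (ζ + 1)^2: pole of order 2 at -1, modulus 1.
The radius of convergence is the smallest modulus among the singular points: 1.
At the order-2 pole -1 set g(ζ) = (ζ - (-1))^2*f(ζ) = 30*ζ/11 - 19/28.
Order-2 pole: residue = g'(a); g'(-1) = 30/11, so the residue is 30/11.

Radius of convergence at 0: 1.
At -1: a pole of order 2; residue 30/11.


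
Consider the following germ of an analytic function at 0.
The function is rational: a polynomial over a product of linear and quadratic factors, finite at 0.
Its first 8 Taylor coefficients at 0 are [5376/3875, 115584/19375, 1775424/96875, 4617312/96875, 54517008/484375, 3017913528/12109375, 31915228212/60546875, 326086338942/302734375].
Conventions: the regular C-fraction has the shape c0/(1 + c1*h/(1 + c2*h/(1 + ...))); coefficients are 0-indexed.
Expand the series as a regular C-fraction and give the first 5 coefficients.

Taylor coefficients (read off): a_0 = 5376/3875, a_1 = 115584/19375, a_2 = 1775424/96875, a_3 = 4617312/96875, a_4 = 54517008/484375.
c0 = a_0 = 5376/3875. Peel one level at a time: if S = 1 + c*h/S' with S'(0) = 1, then c is the h-coefficient of S and S' = c*h/(S - 1).
S_1 = c0/f = 1 + (-43/10)*h + (132/25)*h^2 + ...; c1 = -43/10.
S_2 = c1*h/(S_1 - 1) = 1 + (264/215)*h + (66944/46225)*h^2 + ...; c2 = 264/215.
S_3 = c2*h/(S_2 - 1) = 1 + (-8368/7095)*h + (10624/27225)*h^2 + ...; c3 = -8368/7095.
S_4 = c3*h/(S_3 - 1) = 1 + (28552/86295)*h + ...; c4 = 28552/86295.

The regular C-fraction coefficients are [5376/3875, -43/10, 264/215, -8368/7095, 28552/86295].
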